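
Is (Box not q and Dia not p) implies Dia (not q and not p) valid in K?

Valid in K

Tableau for the negation not ((Box not q and Dia not p) implies Dia (not q and not p)):
1. not ((Box not q and Dia not p) implies Dia (not q and not p)), u
2. Box not q and Dia not p, u   [neg-implies-rule on 1]
3. not Dia (not q and not p), u   [neg-implies-rule on 1]
4. Box not q, u   [and-rule on 2]
5. Dia not p, u   [and-rule on 2]
6. not p, v   [Dia-rule on 5: fresh world v, uRv]
7. not (not q and not p), v   [neg-Dia-rule on 3 via uRv]
8. not q, v   [Box-rule on 4 via uRv]
9. p, v   [neg-and-rule on 7 (branches; this branch)]
Accessibility: uRv
Branch closes: p and not p both at v.
All branches of the negation close; one closing branch shown above.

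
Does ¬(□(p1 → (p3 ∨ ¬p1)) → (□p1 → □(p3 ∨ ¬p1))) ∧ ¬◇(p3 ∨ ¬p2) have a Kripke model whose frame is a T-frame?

1. ¬(□(p1 → (p3 ∨ ¬p1)) → (□p1 → □(p3 ∨ ¬p1))) ∧ ¬◇(p3 ∨ ¬p2), w0
2. ¬(□(p1 → (p3 ∨ ¬p1)) → (□p1 → □(p3 ∨ ¬p1))), w0
3. ¬◇(p3 ∨ ¬p2), w0
4. □(p1 → (p3 ∨ ¬p1)), w0
5. ¬(□p1 → □(p3 ∨ ¬p1)), w0
6. □p1, w0
7. ¬□(p3 ∨ ¬p1), w0
8. ¬(p3 ∨ ¬p2), w0
9. ¬p3, w0
10. p2, w0
11. p1 → (p3 ∨ ¬p1), w0
12. p1, w0
13. p3 ∨ ¬p1, w0
14. ¬p1, w0
Accessibility: w0Rw0
Branch closes: p1 and ¬p1 both at w0.
All branches of the tableau close; one closing branch shown above.

No, unsatisfiable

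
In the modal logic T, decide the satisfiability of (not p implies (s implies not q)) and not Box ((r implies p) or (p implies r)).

1. (not p implies (s implies not q)) and not Box ((r implies p) or (p implies r)), 0
2. not p implies (s implies not q), 0
3. not Box ((r implies p) or (p implies r)), 0
4. s implies not q, 0
5. not q, 0
6. not ((r implies p) or (p implies r)), 1
7. not (r implies p), 1
8. not (p implies r), 1
9. r, 1
10. not p, 1
11. p, 1
12. not r, 1
Accessibility: 0R0, 0R1, 1R1
Branch closes: p and not p both at 1.
All branches of the tableau close; one closing branch shown above.

Unsatisfiable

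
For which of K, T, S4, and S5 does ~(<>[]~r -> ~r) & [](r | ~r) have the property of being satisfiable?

S5-tableau for the formula:
1. ~(<>[]~r -> ~r) & [](r | ~r), w0
2. ~(<>[]~r -> ~r), w0
3. [](r | ~r), w0
4. <>[]~r, w0
5. r, w0
6. r | ~r, w0
7. []~r, w1
8. r | ~r, w1
9. ~r, w0
Accessibility: w0Rw0, w0Rw1, w1Rw0, w1Rw1
Branch closes: r and ~r both at w0.
Every branch closes (one shown): unsatisfiable in S5.
S4-tableau for the formula:
1. ~(<>[]~r -> ~r) & [](r | ~r), w0
2. ~(<>[]~r -> ~r), w0
3. [](r | ~r), w0
4. <>[]~r, w0
5. r, w0
6. r | ~r, w0
7. []~r, w1
8. r | ~r, w1
9. ~r, w1
Accessibility: w0Rw0, w0Rw1, w1Rw1
Complete open branch: satisfiable in S4, hence also in K, T (this S4-model is also a K-model and a T-model).

K, T, S4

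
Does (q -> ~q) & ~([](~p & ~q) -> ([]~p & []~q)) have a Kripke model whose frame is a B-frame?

1. (q -> ~q) & ~([](~p & ~q) -> ([]~p & []~q)), 0
2. q -> ~q, 0   [&-rule on 1]
3. ~([](~p & ~q) -> ([]~p & []~q)), 0   [&-rule on 1]
4. [](~p & ~q), 0   [~->-rule on 3]
5. ~([]~p & []~q), 0   [~->-rule on 3]
6. ~p & ~q, 0   [[]-rule on 4 via 0R0]
7. ~p, 0   [&-rule on 6]
8. ~q, 0   [&-rule on 6]
9. ~[]~q, 0   [~&-rule on 5 (branches; this branch)]
10. q, 1   [~[]-rule on 9: fresh world 1, 0R1]
11. ~p & ~q, 1   [[]-rule on 4 via 0R1]
12. ~p, 1   [&-rule on 11]
13. ~q, 1   [&-rule on 11]
Accessibility: 0R0, 0R1, 1R0, 1R1
Branch closes: q and ~q both at 1.
(One branch shown.) All branches close.

No, unsatisfiable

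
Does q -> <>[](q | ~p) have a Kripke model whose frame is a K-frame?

1. q -> <>[](q | ~p), u
2. <>[](q | ~p), u
3. [](q | ~p), v
Accessibility: uRv

Satisfiable (open branch found)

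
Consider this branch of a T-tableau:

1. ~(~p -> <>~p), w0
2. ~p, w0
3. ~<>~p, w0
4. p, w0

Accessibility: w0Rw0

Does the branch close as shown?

Both p and ~p appear at w0.

Yes, closed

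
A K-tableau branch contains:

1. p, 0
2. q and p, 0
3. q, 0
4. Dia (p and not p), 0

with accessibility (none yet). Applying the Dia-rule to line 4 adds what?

a fresh world 1 with 0R1, and p and not p at 1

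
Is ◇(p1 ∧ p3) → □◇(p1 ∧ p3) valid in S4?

Tableau for the negation ¬(◇(p1 ∧ p3) → □◇(p1 ∧ p3)):
1. ¬(◇(p1 ∧ p3) → □◇(p1 ∧ p3)), 0
2. ◇(p1 ∧ p3), 0
3. ¬□◇(p1 ∧ p3), 0
4. p1 ∧ p3, 1
5. p1, 1
6. p3, 1
7. ¬◇(p1 ∧ p3), 2
8. ¬(p1 ∧ p3), 2
9. ¬p3, 2
Accessibility: 0R0, 0R1, 0R2, 1R1, 2R2
The negation has an open branch (countermodel exists).

Invalid (countermodel exists)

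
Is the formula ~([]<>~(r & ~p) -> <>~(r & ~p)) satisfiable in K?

Satisfiable (open branch found)

1. ~([]<>~(r & ~p) -> <>~(r & ~p)), u
2. []<>~(r & ~p), u
3. ~<>~(r & ~p), u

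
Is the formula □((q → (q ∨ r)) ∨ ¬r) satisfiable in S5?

1. □((q → (q ∨ r)) ∨ ¬r), w0
2. (q → (q ∨ r)) ∨ ¬r, w0   [□-rule on 1 via w0Rw0]
3. ¬r, w0   [∨-rule on 2 (branches; this branch)]
Accessibility: w0Rw0

Yes, satisfiable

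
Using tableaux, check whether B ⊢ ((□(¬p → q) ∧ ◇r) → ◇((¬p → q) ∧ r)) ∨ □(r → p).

Tableau for the negation ¬(((□(¬p → q) ∧ ◇r) → ◇((¬p → q) ∧ r)) ∨ □(r → p)):
1. ¬(((□(¬p → q) ∧ ◇r) → ◇((¬p → q) ∧ r)) ∨ □(r → p)), 0
2. ¬((□(¬p → q) ∧ ◇r) → ◇((¬p → q) ∧ r)), 0
3. ¬□(r → p), 0
4. □(¬p → q) ∧ ◇r, 0
5. ¬◇((¬p → q) ∧ r), 0
6. □(¬p → q), 0
7. ◇r, 0
8. ¬((¬p → q) ∧ r), 0
9. ¬p → q, 0
10. ¬r, 0
11. q, 0
12. ¬(r → p), 1
13. r, 1
14. ¬p, 1
15. ¬((¬p → q) ∧ r), 1
16. ¬p → q, 1
17. ¬(¬p → q), 1
18. ¬q, 1
19. q, 1
Accessibility: 0R0, 0R1, 1R0, 1R1
Branch closes: q and ¬q both at 1.
All branches of the negation close; one closing branch shown above.

Valid in B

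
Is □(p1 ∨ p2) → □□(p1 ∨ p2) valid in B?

Not valid

Tableau for the negation ¬(□(p1 ∨ p2) → □□(p1 ∨ p2)):
1. ¬(□(p1 ∨ p2) → □□(p1 ∨ p2)), 0
2. □(p1 ∨ p2), 0
3. ¬□□(p1 ∨ p2), 0
4. p1 ∨ p2, 0
5. p2, 0
6. ¬□(p1 ∨ p2), 1
7. p1 ∨ p2, 1
8. p2, 1
9. ¬(p1 ∨ p2), 2
10. ¬p1, 2
11. ¬p2, 2
Accessibility: 0R0, 0R1, 1R0, 1R1, 1R2, 2R1, 2R2
The negation has an open branch (countermodel exists).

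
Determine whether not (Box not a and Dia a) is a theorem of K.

Yes, valid

Tableau for the negation Box not a and Dia a:
1. Box not a and Dia a, w0
2. Box not a, w0   [and-rule on 1]
3. Dia a, w0   [and-rule on 1]
4. a, w1   [Dia-rule on 3: fresh world w1, w0Rw1]
5. not a, w1   [Box-rule on 2 via w0Rw1]
Accessibility: w0Rw1
Branch closes: a and not a both at w1.
Every branch of the negation's tableau closes; the branch above is one of them.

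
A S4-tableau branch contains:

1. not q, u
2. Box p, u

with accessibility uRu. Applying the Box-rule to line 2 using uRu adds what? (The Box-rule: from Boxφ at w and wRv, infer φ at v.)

p, u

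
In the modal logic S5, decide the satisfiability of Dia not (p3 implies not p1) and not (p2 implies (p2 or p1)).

1. Dia not (p3 implies not p1) and not (p2 implies (p2 or p1)), u
2. Dia not (p3 implies not p1), u   [and-rule on 1]
3. not (p2 implies (p2 or p1)), u   [and-rule on 1]
4. p2, u   [neg-implies-rule on 3]
5. not (p2 or p1), u   [neg-implies-rule on 3]
6. not p2, u   [neg-or-rule on 5]
7. not p1, u   [neg-or-rule on 5]
Accessibility: uRu
Branch closes: p2 and not p2 both at u.
Every branch closes; the branch above is one of them.

Unsatisfiable (every branch closes)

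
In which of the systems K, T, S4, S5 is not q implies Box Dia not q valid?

S5-tableau for the negation not (not q implies Box Dia not q):
1. not (not q implies Box Dia not q), 0
2. not q, 0
3. not Box Dia not q, 0
4. not Dia not q, 1
5. q, 0
Accessibility: 0R0, 0R1, 1R0, 1R1
Branch closes: q and not q both at 0.
Every branch closes (one shown): valid in S5.
S4-tableau for the negation not (not q implies Box Dia not q):
1. not (not q implies Box Dia not q), 0
2. not q, 0
3. not Box Dia not q, 0
4. not Dia not q, 1
5. q, 1
Accessibility: 0R0, 0R1, 1R1
Complete open branch: countermodel on an S4-frame, so not valid in S4, nor in K, T (the same frame is also a K-frame and a T-frame).

S5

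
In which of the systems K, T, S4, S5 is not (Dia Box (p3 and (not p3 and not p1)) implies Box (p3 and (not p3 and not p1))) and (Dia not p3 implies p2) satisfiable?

K

T-tableau for the formula:
1. not (Dia Box (p3 and (not p3 and not p1)) implies Box (p3 and (not p3 and not p1))) and (Dia not p3 implies p2), w0
2. not (Dia Box (p3 and (not p3 and not p1)) implies Box (p3 and (not p3 and not p1))), w0   [and-rule on 1]
3. Dia not p3 implies p2, w0   [and-rule on 1]
4. Dia Box (p3 and (not p3 and not p1)), w0   [neg-implies-rule on 2]
5. not Box (p3 and (not p3 and not p1)), w0   [neg-implies-rule on 2]
6. not Dia not p3, w0   [implies-rule on 3 (branches; this branch)]
7. p3, w0   [neg-Dia-rule on 6 via w0Rw0]
8. Box (p3 and (not p3 and not p1)), w1   [Dia-rule on 4: fresh world w1, w0Rw1]
9. p3, w1   [neg-Dia-rule on 6 via w0Rw1]
10. p3 and (not p3 and not p1), w1   [Box-rule on 8 via w1Rw1]
11. not p3 and not p1, w1   [and-rule on 10]
12. not p3, w1   [and-rule on 11]
13. not p1, w1   [and-rule on 11]
Accessibility: w0Rw0, w0Rw1, w1Rw1
Branch closes: p3 and not p3 both at w1.
Every branch closes (one shown): unsatisfiable in T, hence also in S4, S5 (every S4/S5-frame is a T-frame).
K-tableau for the formula:
1. not (Dia Box (p3 and (not p3 and not p1)) implies Box (p3 and (not p3 and not p1))) and (Dia not p3 implies p2), w0
2. not (Dia Box (p3 and (not p3 and not p1)) implies Box (p3 and (not p3 and not p1))), w0   [and-rule on 1]
3. Dia not p3 implies p2, w0   [and-rule on 1]
4. Dia Box (p3 and (not p3 and not p1)), w0   [neg-implies-rule on 2]
5. not Box (p3 and (not p3 and not p1)), w0   [neg-implies-rule on 2]
6. p2, w0   [implies-rule on 3 (branches; this branch)]
7. Box (p3 and (not p3 and not p1)), w1   [Dia-rule on 4: fresh world w1, w0Rw1]
8. not (p3 and (not p3 and not p1)), w2   [neg-Box-rule on 5: fresh world w2, w0Rw2]
9. not (not p3 and not p1), w2   [neg-and-rule on 8 (branches; this branch)]
10. p1, w2   [neg-and-rule on 9 (branches; this branch)]
Accessibility: w0Rw1, w0Rw2
Complete open branch: satisfiable in K.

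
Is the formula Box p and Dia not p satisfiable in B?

Unsatisfiable

1. Box p and Dia not p, 0
2. Box p, 0
3. Dia not p, 0
4. p, 0
5. not p, 1
6. p, 1
Accessibility: 0R0, 0R1, 1R0, 1R1
Branch closes: p and not p both at 1.
Every branch closes; the branch above is one of them.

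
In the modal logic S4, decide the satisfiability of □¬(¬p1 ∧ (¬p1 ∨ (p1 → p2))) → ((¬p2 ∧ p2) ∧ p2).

1. □¬(¬p1 ∧ (¬p1 ∨ (p1 → p2))) → ((¬p2 ∧ p2) ∧ p2), 0
2. ¬□¬(¬p1 ∧ (¬p1 ∨ (p1 → p2))), 0
3. ¬p1 ∧ (¬p1 ∨ (p1 → p2)), 1
4. ¬p1, 1
5. ¬p1 ∨ (p1 → p2), 1
6. p1 → p2, 1
7. p2, 1
Accessibility: 0R0, 0R1, 1R1

Satisfiable (open branch found)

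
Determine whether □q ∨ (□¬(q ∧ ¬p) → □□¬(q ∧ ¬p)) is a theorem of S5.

Tableau for the negation ¬(□q ∨ (□¬(q ∧ ¬p) → □□¬(q ∧ ¬p))):
1. ¬(□q ∨ (□¬(q ∧ ¬p) → □□¬(q ∧ ¬p))), u
2. ¬□q, u
3. ¬(□¬(q ∧ ¬p) → □□¬(q ∧ ¬p)), u
4. □¬(q ∧ ¬p), u
5. ¬□□¬(q ∧ ¬p), u
6. ¬(q ∧ ¬p), u
7. p, u
8. ¬q, v
9. ¬(q ∧ ¬p), v
10. p, v
11. ¬□¬(q ∧ ¬p), w
12. ¬(q ∧ ¬p), w
13. p, w
14. q ∧ ¬p, x
15. q, x
16. ¬p, x
17. ¬(q ∧ ¬p), x
18. p, x
Accessibility: uRu, uRv, uRw, uRx, vRu, vRv, vRw, vRx, wRu, wRv, wRw, wRx, xRu, xRv, xRw, xRx
Branch closes: p and ¬p both at x.
Every branch of the negation's tableau closes; the branch above is one of them.

Yes, valid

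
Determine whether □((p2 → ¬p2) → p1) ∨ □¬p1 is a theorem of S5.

No, not valid

Tableau for the negation ¬(□((p2 → ¬p2) → p1) ∨ □¬p1):
1. ¬(□((p2 → ¬p2) → p1) ∨ □¬p1), 0
2. ¬□((p2 → ¬p2) → p1), 0
3. ¬□¬p1, 0
4. ¬((p2 → ¬p2) → p1), 1
5. p2 → ¬p2, 1
6. ¬p1, 1
7. ¬p2, 1
8. p1, 2
Accessibility: 0R0, 0R1, 0R2, 1R0, 1R1, 1R2, 2R0, 2R1, 2R2
The negation has an open branch (countermodel exists).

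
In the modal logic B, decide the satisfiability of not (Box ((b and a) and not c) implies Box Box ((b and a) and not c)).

Satisfiable (open branch found)

1. not (Box ((b and a) and not c) implies Box Box ((b and a) and not c)), w0
2. Box ((b and a) and not c), w0
3. not Box Box ((b and a) and not c), w0
4. (b and a) and not c, w0
5. b and a, w0
6. not c, w0
7. b, w0
8. a, w0
9. not Box ((b and a) and not c), w1
10. (b and a) and not c, w1
11. b and a, w1
12. not c, w1
13. b, w1
14. a, w1
15. not ((b and a) and not c), w2
16. c, w2
Accessibility: w0Rw0, w0Rw1, w1Rw0, w1Rw1, w1Rw2, w2Rw1, w2Rw2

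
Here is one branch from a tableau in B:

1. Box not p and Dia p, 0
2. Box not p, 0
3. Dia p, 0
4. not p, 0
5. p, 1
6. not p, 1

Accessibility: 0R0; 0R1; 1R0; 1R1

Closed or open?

Both p and not p appear at 1.

Yes, closed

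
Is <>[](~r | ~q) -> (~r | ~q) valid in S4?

Invalid (countermodel exists)

Tableau for the negation ~(<>[](~r | ~q) -> (~r | ~q)):
1. ~(<>[](~r | ~q) -> (~r | ~q)), u
2. <>[](~r | ~q), u
3. ~(~r | ~q), u
4. r, u
5. q, u
6. [](~r | ~q), v
7. ~r | ~q, v
8. ~q, v
Accessibility: uRu, uRv, vRv
The negation has an open branch (countermodel exists).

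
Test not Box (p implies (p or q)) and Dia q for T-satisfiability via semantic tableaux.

No, unsatisfiable

1. not Box (p implies (p or q)) and Dia q, u
2. not Box (p implies (p or q)), u
3. Dia q, u
4. not (p implies (p or q)), v
5. p, v
6. not (p or q), v
7. not p, v
8. not q, v
Accessibility: uRu, uRv, vRv
Branch closes: p and not p both at v.
Every branch closes; the branch above is one of them.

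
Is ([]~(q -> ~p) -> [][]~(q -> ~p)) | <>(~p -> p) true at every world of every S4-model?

Yes, valid

Tableau for the negation ~(([]~(q -> ~p) -> [][]~(q -> ~p)) | <>(~p -> p)):
1. ~(([]~(q -> ~p) -> [][]~(q -> ~p)) | <>(~p -> p)), w0
2. ~([]~(q -> ~p) -> [][]~(q -> ~p)), w0
3. ~<>(~p -> p), w0
4. []~(q -> ~p), w0
5. ~[][]~(q -> ~p), w0
6. ~(~p -> p), w0
7. ~p, w0
8. ~(q -> ~p), w0
9. q, w0
10. p, w0
Accessibility: w0Rw0
Branch closes: p and ~p both at w0.
All branches of the negation close; one closing branch shown above.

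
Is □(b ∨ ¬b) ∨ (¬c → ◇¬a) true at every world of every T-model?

Tableau for the negation ¬(□(b ∨ ¬b) ∨ (¬c → ◇¬a)):
1. ¬(□(b ∨ ¬b) ∨ (¬c → ◇¬a)), u
2. ¬□(b ∨ ¬b), u
3. ¬(¬c → ◇¬a), u
4. ¬c, u
5. ¬◇¬a, u
6. a, u
7. ¬(b ∨ ¬b), v
8. ¬b, v
9. b, v
Accessibility: uRu, uRv, vRv
Branch closes: b and ¬b both at v.
Every branch of the negation's tableau closes; the branch above is one of them.

Valid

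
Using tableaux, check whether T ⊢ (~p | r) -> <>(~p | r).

Valid in T

Tableau for the negation ~((~p | r) -> <>(~p | r)):
1. ~((~p | r) -> <>(~p | r)), u
2. ~p | r, u   [~->-rule on 1]
3. ~<>(~p | r), u   [~->-rule on 1]
4. ~(~p | r), u   [~<>-rule on 3 via uRu]
5. p, u   [~|-rule on 4]
6. ~r, u   [~|-rule on 4]
7. r, u   [|-rule on 2 (branches; this branch)]
Accessibility: uRu
Branch closes: r and ~r both at u.
Every branch of the negation's tableau closes; the branch above is one of them.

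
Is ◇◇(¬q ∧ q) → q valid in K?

Yes, valid

Tableau for the negation ¬(◇◇(¬q ∧ q) → q):
1. ¬(◇◇(¬q ∧ q) → q), w0
2. ◇◇(¬q ∧ q), w0
3. ¬q, w0
4. ◇(¬q ∧ q), w1
5. ¬q ∧ q, w2
6. ¬q, w2
7. q, w2
Accessibility: w0Rw1, w1Rw2
Branch closes: q and ¬q both at w2.
Every branch of the negation's tableau closes; the branch above is one of them.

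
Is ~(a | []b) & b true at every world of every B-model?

Tableau for the negation ~(~(a | []b) & b):
1. ~(~(a | []b) & b), w0
2. ~b, w0   [~&-rule on 1 (branches; this branch)]
Accessibility: w0Rw0
The negation has an open branch (countermodel exists).

Invalid (countermodel exists)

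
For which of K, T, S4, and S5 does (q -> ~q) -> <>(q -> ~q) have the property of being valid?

K-tableau for the negation ~((q -> ~q) -> <>(q -> ~q)):
1. ~((q -> ~q) -> <>(q -> ~q)), u
2. q -> ~q, u
3. ~<>(q -> ~q), u
4. ~q, u
Complete open branch: countermodel on a K-frame, so not valid in K.
T-tableau for the negation ~((q -> ~q) -> <>(q -> ~q)):
1. ~((q -> ~q) -> <>(q -> ~q)), u
2. q -> ~q, u
3. ~<>(q -> ~q), u
4. ~(q -> ~q), u
5. q, u
6. ~q, u
Accessibility: uRu
Branch closes: q and ~q both at u.
Every branch closes (one shown): valid in T, hence also in S4, S5 (every theorem of T is a theorem of S4 and S5).

T, S4, S5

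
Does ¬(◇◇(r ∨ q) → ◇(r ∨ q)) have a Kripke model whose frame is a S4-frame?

No, unsatisfiable

1. ¬(◇◇(r ∨ q) → ◇(r ∨ q)), 0
2. ◇◇(r ∨ q), 0   [¬→-rule on 1]
3. ¬◇(r ∨ q), 0   [¬→-rule on 1]
4. ¬(r ∨ q), 0   [¬◇-rule on 3 via 0R0]
5. ¬r, 0   [¬∨-rule on 4]
6. ¬q, 0   [¬∨-rule on 4]
7. ◇(r ∨ q), 1   [◇-rule on 2: fresh world 1, 0R1]
8. ¬(r ∨ q), 1   [¬◇-rule on 3 via 0R1]
9. ¬r, 1   [¬∨-rule on 8]
10. ¬q, 1   [¬∨-rule on 8]
11. r ∨ q, 2   [◇-rule on 7: fresh world 2, 1R2]
12. ¬(r ∨ q), 2   [¬◇-rule on 3 via 0R2]
13. ¬r, 2   [¬∨-rule on 12]
14. ¬q, 2   [¬∨-rule on 12]
15. q, 2   [∨-rule on 11 (branches; this branch)]
Accessibility: 0R0, 0R1, 0R2, 1R1, 1R2, 2R2
Branch closes: q and ¬q both at 2.
Every branch closes; the branch above is one of them.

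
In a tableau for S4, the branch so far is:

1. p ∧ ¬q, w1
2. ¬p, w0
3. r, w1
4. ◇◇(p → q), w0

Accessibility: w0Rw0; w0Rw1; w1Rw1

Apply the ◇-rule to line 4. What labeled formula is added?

a fresh world w2 with w0Rw2, and ◇(p → q) at w2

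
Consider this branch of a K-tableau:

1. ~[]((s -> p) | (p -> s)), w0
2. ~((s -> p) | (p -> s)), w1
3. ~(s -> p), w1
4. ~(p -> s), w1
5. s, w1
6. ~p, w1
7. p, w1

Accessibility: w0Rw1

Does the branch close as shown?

Both p and ~p appear at w1.

Yes, closed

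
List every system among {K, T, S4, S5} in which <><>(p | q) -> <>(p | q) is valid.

T-tableau for the negation ~(<><>(p | q) -> <>(p | q)):
1. ~(<><>(p | q) -> <>(p | q)), w0
2. <><>(p | q), w0
3. ~<>(p | q), w0
4. ~(p | q), w0
5. ~p, w0
6. ~q, w0
7. <>(p | q), w1
8. ~(p | q), w1
9. ~p, w1
10. ~q, w1
11. p | q, w2
12. q, w2
Accessibility: w0Rw0, w0Rw1, w1Rw1, w1Rw2, w2Rw2
Complete open branch: countermodel on a T-frame, so not valid in T, nor in K (the same frame is also a K-frame).
S4-tableau for the negation ~(<><>(p | q) -> <>(p | q)):
1. ~(<><>(p | q) -> <>(p | q)), w0
2. <><>(p | q), w0
3. ~<>(p | q), w0
4. ~(p | q), w0
5. ~p, w0
6. ~q, w0
7. <>(p | q), w1
8. ~(p | q), w1
9. ~p, w1
10. ~q, w1
11. p | q, w2
12. ~(p | q), w2
13. ~p, w2
14. ~q, w2
15. q, w2
Accessibility: w0Rw0, w0Rw1, w0Rw2, w1Rw1, w1Rw2, w2Rw2
Branch closes: q and ~q both at w2.
Every branch closes (one shown): valid in S4, hence also in S5 (every theorem of S4 is a theorem of S5).

S4, S5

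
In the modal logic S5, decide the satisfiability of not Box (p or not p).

1. not Box (p or not p), 0
2. not (p or not p), 1   [neg-Box-rule on 1: fresh world 1, 0R1]
3. not p, 1   [neg-or-rule on 2]
4. p, 1   [neg-or-rule on 2]
Accessibility: 0R0, 0R1, 1R0, 1R1
Branch closes: p and not p both at 1.
Every branch closes; the branch above is one of them.

Unsatisfiable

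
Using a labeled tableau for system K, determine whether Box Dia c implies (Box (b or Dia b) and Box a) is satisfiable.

1. Box Dia c implies (Box (b or Dia b) and Box a), 0
2. Box (b or Dia b) and Box a, 0
3. Box (b or Dia b), 0
4. Box a, 0

Satisfiable (open branch found)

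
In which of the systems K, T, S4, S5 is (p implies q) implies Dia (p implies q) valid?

T, S4, S5

T-tableau for the negation not ((p implies q) implies Dia (p implies q)):
1. not ((p implies q) implies Dia (p implies q)), w0
2. p implies q, w0   [neg-implies-rule on 1]
3. not Dia (p implies q), w0   [neg-implies-rule on 1]
4. not (p implies q), w0   [neg-Dia-rule on 3 via w0Rw0]
5. p, w0   [neg-implies-rule on 4]
6. not q, w0   [neg-implies-rule on 4]
7. q, w0   [implies-rule on 2 (branches; this branch)]
Accessibility: w0Rw0
Branch closes: q and not q both at w0.
Every branch closes (one shown): valid in T, hence also in S4, S5 (every theorem of T is a theorem of S4 and S5).
K-tableau for the negation not ((p implies q) implies Dia (p implies q)):
1. not ((p implies q) implies Dia (p implies q)), w0
2. p implies q, w0   [neg-implies-rule on 1]
3. not Dia (p implies q), w0   [neg-implies-rule on 1]
4. q, w0   [implies-rule on 2 (branches; this branch)]
Complete open branch: countermodel on a K-frame, so not valid in K.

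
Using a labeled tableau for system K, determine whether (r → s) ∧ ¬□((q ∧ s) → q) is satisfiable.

1. (r → s) ∧ ¬□((q ∧ s) → q), u
2. r → s, u   [∧-rule on 1]
3. ¬□((q ∧ s) → q), u   [∧-rule on 1]
4. s, u   [→-rule on 2 (branches; this branch)]
5. ¬((q ∧ s) → q), v   [¬□-rule on 3: fresh world v, uRv]
6. q ∧ s, v   [¬→-rule on 5]
7. ¬q, v   [¬→-rule on 5]
8. q, v   [∧-rule on 6]
9. s, v   [∧-rule on 6]
Accessibility: uRv
Branch closes: q and ¬q both at v.
All branches of the tableau close; one closing branch shown above.

No, unsatisfiable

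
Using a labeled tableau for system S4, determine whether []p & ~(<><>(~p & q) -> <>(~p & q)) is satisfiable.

Unsatisfiable

1. []p & ~(<><>(~p & q) -> <>(~p & q)), w0
2. []p, w0
3. ~(<><>(~p & q) -> <>(~p & q)), w0
4. <><>(~p & q), w0
5. ~<>(~p & q), w0
6. p, w0
7. ~(~p & q), w0
8. ~q, w0
9. <>(~p & q), w1
10. p, w1
11. ~(~p & q), w1
12. ~q, w1
13. ~p & q, w2
14. ~p, w2
15. q, w2
16. p, w2
Accessibility: w0Rw0, w0Rw1, w0Rw2, w1Rw1, w1Rw2, w2Rw2
Branch closes: p and ~p both at w2.
All branches of the tableau close; one closing branch shown above.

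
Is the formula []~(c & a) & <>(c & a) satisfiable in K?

1. []~(c & a) & <>(c & a), u
2. []~(c & a), u   [&-rule on 1]
3. <>(c & a), u   [&-rule on 1]
4. c & a, v   [<>-rule on 3: fresh world v, uRv]
5. c, v   [&-rule on 4]
6. a, v   [&-rule on 4]
7. ~(c & a), v   [[]-rule on 2 via uRv]
8. ~a, v   [~&-rule on 7 (branches; this branch)]
Accessibility: uRv
Branch closes: a and ~a both at v.
All branches of the tableau close; one closing branch shown above.

No, unsatisfiable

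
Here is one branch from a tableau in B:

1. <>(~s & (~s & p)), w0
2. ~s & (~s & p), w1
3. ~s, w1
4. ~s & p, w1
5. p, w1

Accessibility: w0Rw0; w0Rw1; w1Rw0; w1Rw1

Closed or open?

Open

No atom appears with both signs at the same world.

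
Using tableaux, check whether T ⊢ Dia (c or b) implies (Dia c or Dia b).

Tableau for the negation not (Dia (c or b) implies (Dia c or Dia b)):
1. not (Dia (c or b) implies (Dia c or Dia b)), 0
2. Dia (c or b), 0
3. not (Dia c or Dia b), 0
4. not Dia c, 0
5. not Dia b, 0
6. not c, 0
7. not b, 0
8. c or b, 1
9. not c, 1
10. not b, 1
11. b, 1
Accessibility: 0R0, 0R1, 1R1
Branch closes: b and not b both at 1.
All branches of the negation close; one closing branch shown above.

Valid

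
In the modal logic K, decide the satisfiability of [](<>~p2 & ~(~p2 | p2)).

1. [](<>~p2 & ~(~p2 | p2)), u

Yes, satisfiable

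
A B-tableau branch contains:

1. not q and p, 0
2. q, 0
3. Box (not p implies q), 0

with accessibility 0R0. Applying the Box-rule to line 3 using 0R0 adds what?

not p implies q, 0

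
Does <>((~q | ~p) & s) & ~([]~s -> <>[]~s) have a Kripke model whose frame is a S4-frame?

1. <>((~q | ~p) & s) & ~([]~s -> <>[]~s), w0
2. <>((~q | ~p) & s), w0   [&-rule on 1]
3. ~([]~s -> <>[]~s), w0   [&-rule on 1]
4. []~s, w0   [~->-rule on 3]
5. ~<>[]~s, w0   [~->-rule on 3]
6. ~s, w0   [[]-rule on 4 via w0Rw0]
7. ~[]~s, w0   [~<>-rule on 5 via w0Rw0]
8. (~q | ~p) & s, w1   [<>-rule on 2: fresh world w1, w0Rw1]
9. ~q | ~p, w1   [&-rule on 8]
10. s, w1   [&-rule on 8]
11. ~s, w1   [[]-rule on 4 via w0Rw1]
Accessibility: w0Rw0, w0Rw1, w1Rw1
Branch closes: s and ~s both at w1.
Every branch closes; the branch above is one of them.

Unsatisfiable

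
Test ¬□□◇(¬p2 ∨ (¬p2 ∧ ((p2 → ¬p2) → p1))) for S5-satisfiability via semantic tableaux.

1. ¬□□◇(¬p2 ∨ (¬p2 ∧ ((p2 → ¬p2) → p1))), u
2. ¬□◇(¬p2 ∨ (¬p2 ∧ ((p2 → ¬p2) → p1))), v
3. ¬◇(¬p2 ∨ (¬p2 ∧ ((p2 → ¬p2) → p1))), w
4. ¬(¬p2 ∨ (¬p2 ∧ ((p2 → ¬p2) → p1))), u
5. p2, u
6. ¬(¬p2 ∧ ((p2 → ¬p2) → p1)), u
7. ¬(¬p2 ∨ (¬p2 ∧ ((p2 → ¬p2) → p1))), v
8. p2, v
9. ¬(¬p2 ∧ ((p2 → ¬p2) → p1)), v
10. ¬(¬p2 ∨ (¬p2 ∧ ((p2 → ¬p2) → p1))), w
11. p2, w
12. ¬(¬p2 ∧ ((p2 → ¬p2) → p1)), w
Accessibility: uRu, uRv, uRw, vRu, vRv, vRw, wRu, wRv, wRw

Yes, satisfiable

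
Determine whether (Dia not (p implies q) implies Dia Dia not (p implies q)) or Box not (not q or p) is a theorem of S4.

Valid

Tableau for the negation not ((Dia not (p implies q) implies Dia Dia not (p implies q)) or Box not (not q or p)):
1. not ((Dia not (p implies q) implies Dia Dia not (p implies q)) or Box not (not q or p)), w0
2. not (Dia not (p implies q) implies Dia Dia not (p implies q)), w0
3. not Box not (not q or p), w0
4. Dia not (p implies q), w0
5. not Dia Dia not (p implies q), w0
6. not Dia not (p implies q), w0
7. p implies q, w0
8. q, w0
9. not q or p, w1
10. not Dia not (p implies q), w1
11. p implies q, w1
12. p, w1
13. q, w1
14. not (p implies q), w2
15. p, w2
16. not q, w2
17. not Dia not (p implies q), w2
18. p implies q, w2
19. q, w2
Accessibility: w0Rw0, w0Rw1, w0Rw2, w1Rw1, w2Rw2
Branch closes: q and not q both at w2.
All branches of the negation close; one closing branch shown above.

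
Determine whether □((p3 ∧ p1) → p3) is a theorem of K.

Valid

Tableau for the negation ¬□((p3 ∧ p1) → p3):
1. ¬□((p3 ∧ p1) → p3), w0
2. ¬((p3 ∧ p1) → p3), w1
3. p3 ∧ p1, w1
4. ¬p3, w1
5. p3, w1
6. p1, w1
Accessibility: w0Rw1
Branch closes: p3 and ¬p3 both at w1.
Every branch of the negation's tableau closes; the branch above is one of them.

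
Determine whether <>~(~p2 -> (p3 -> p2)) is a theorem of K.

Not valid

Tableau for the negation ~<>~(~p2 -> (p3 -> p2)):
1. ~<>~(~p2 -> (p3 -> p2)), w0
The negation has an open branch (countermodel exists).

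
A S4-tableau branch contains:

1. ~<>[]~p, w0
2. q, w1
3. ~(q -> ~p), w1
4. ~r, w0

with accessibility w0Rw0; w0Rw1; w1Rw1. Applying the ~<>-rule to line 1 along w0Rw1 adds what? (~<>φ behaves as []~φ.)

~[]~p, w1

~<>φ behaves as []~φ: propagate the negated body to each accessible world.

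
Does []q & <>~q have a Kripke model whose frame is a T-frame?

1. []q & <>~q, u
2. []q, u
3. <>~q, u
4. q, u
5. ~q, v
6. q, v
Accessibility: uRu, uRv, vRv
Branch closes: q and ~q both at v.
(One branch shown.) All branches close.

No, unsatisfiable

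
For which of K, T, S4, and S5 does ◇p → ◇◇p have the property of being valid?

T, S4, S5

K-tableau for the negation ¬(◇p → ◇◇p):
1. ¬(◇p → ◇◇p), w0
2. ◇p, w0
3. ¬◇◇p, w0
4. p, w1
5. ¬◇p, w1
Accessibility: w0Rw1
Complete open branch: countermodel on a K-frame, so not valid in K.
T-tableau for the negation ¬(◇p → ◇◇p):
1. ¬(◇p → ◇◇p), w0
2. ◇p, w0
3. ¬◇◇p, w0
4. ¬◇p, w0
5. ¬p, w0
6. p, w1
7. ¬◇p, w1
8. ¬p, w1
Accessibility: w0Rw0, w0Rw1, w1Rw1
Branch closes: p and ¬p both at w1.
Every branch closes (one shown): valid in T, hence also in S4, S5 (every theorem of T is a theorem of S4 and S5).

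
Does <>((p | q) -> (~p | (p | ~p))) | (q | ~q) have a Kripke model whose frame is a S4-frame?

1. <>((p | q) -> (~p | (p | ~p))) | (q | ~q), u
2. q | ~q, u   [|-rule on 1 (branches; this branch)]
3. ~q, u   [|-rule on 2 (branches; this branch)]
Accessibility: uRu

Satisfiable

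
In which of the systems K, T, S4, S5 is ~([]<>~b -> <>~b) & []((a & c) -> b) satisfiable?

K-tableau for the formula:
1. ~([]<>~b -> <>~b) & []((a & c) -> b), 0
2. ~([]<>~b -> <>~b), 0
3. []((a & c) -> b), 0
4. []<>~b, 0
5. ~<>~b, 0
Complete open branch: satisfiable in K.
T-tableau for the formula:
1. ~([]<>~b -> <>~b) & []((a & c) -> b), 0
2. ~([]<>~b -> <>~b), 0
3. []((a & c) -> b), 0
4. []<>~b, 0
5. ~<>~b, 0
6. (a & c) -> b, 0
7. <>~b, 0
8. b, 0
9. ~(a & c), 0
10. ~c, 0
11. ~b, 1
12. (a & c) -> b, 1
13. <>~b, 1
14. b, 1
Accessibility: 0R0, 0R1, 1R1
Branch closes: b and ~b both at 1.
Every branch closes (one shown): unsatisfiable in T, hence also in S4, S5 (every S4/S5-frame is a T-frame).

K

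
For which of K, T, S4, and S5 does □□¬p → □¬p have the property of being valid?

K-tableau for the negation ¬(□□¬p → □¬p):
1. ¬(□□¬p → □¬p), u
2. □□¬p, u
3. ¬□¬p, u
4. p, v
5. □¬p, v
Accessibility: uRv
Complete open branch: countermodel on a K-frame, so not valid in K.
T-tableau for the negation ¬(□□¬p → □¬p):
1. ¬(□□¬p → □¬p), u
2. □□¬p, u
3. ¬□¬p, u
4. □¬p, u
5. ¬p, u
6. p, v
7. □¬p, v
8. ¬p, v
Accessibility: uRu, uRv, vRv
Branch closes: p and ¬p both at v.
Every branch closes (one shown): valid in T, hence also in S4, S5 (every theorem of T is a theorem of S4 and S5).

T, S4, S5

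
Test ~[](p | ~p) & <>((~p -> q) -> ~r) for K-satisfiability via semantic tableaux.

1. ~[](p | ~p) & <>((~p -> q) -> ~r), w0
2. ~[](p | ~p), w0
3. <>((~p -> q) -> ~r), w0
4. ~(p | ~p), w1
5. ~p, w1
6. p, w1
Accessibility: w0Rw1
Branch closes: p and ~p both at w1.
Every branch closes; the branch above is one of them.

Unsatisfiable (every branch closes)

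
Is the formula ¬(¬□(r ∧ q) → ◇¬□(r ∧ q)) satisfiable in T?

1. ¬(¬□(r ∧ q) → ◇¬□(r ∧ q)), 0
2. ¬□(r ∧ q), 0   [¬→-rule on 1]
3. ¬◇¬□(r ∧ q), 0   [¬→-rule on 1]
4. □(r ∧ q), 0   [¬◇-rule on 3 via 0R0]
5. r ∧ q, 0   [□-rule on 4 via 0R0]
6. r, 0   [∧-rule on 5]
7. q, 0   [∧-rule on 5]
8. ¬(r ∧ q), 1   [¬□-rule on 2: fresh world 1, 0R1]
9. □(r ∧ q), 1   [¬◇-rule on 3 via 0R1]
10. r ∧ q, 1   [□-rule on 4 via 0R1]
11. r, 1   [∧-rule on 10]
12. q, 1   [∧-rule on 10]
13. ¬q, 1   [¬∧-rule on 8 (branches; this branch)]
Accessibility: 0R0, 0R1, 1R1
Branch closes: q and ¬q both at 1.
All branches of the tableau close; one closing branch shown above.

No, unsatisfiable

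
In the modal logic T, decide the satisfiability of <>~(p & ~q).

Satisfiable

1. <>~(p & ~q), 0
2. ~(p & ~q), 1
3. q, 1
Accessibility: 0R0, 0R1, 1R1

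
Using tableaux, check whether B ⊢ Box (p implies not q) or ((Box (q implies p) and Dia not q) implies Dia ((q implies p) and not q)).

Yes, valid

Tableau for the negation not (Box (p implies not q) or ((Box (q implies p) and Dia not q) implies Dia ((q implies p) and not q))):
1. not (Box (p implies not q) or ((Box (q implies p) and Dia not q) implies Dia ((q implies p) and not q))), 0
2. not Box (p implies not q), 0   [neg-or-rule on 1]
3. not ((Box (q implies p) and Dia not q) implies Dia ((q implies p) and not q)), 0   [neg-or-rule on 1]
4. Box (q implies p) and Dia not q, 0   [neg-implies-rule on 3]
5. not Dia ((q implies p) and not q), 0   [neg-implies-rule on 3]
6. Box (q implies p), 0   [and-rule on 4]
7. Dia not q, 0   [and-rule on 4]
8. not ((q implies p) and not q), 0   [neg-Dia-rule on 5 via 0R0]
9. q implies p, 0   [Box-rule on 6 via 0R0]
10. q, 0   [neg-and-rule on 8 (branches; this branch)]
11. p, 0   [implies-rule on 9 (branches; this branch)]
12. not (p implies not q), 1   [neg-Box-rule on 2: fresh world 1, 0R1]
13. p, 1   [neg-implies-rule on 12]
14. q, 1   [neg-implies-rule on 12]
15. not ((q implies p) and not q), 1   [neg-Dia-rule on 5 via 0R1]
16. q implies p, 1   [Box-rule on 6 via 0R1]
17. not q, 2   [Dia-rule on 7: fresh world 2, 0R2]
18. not ((q implies p) and not q), 2   [neg-Dia-rule on 5 via 0R2]
19. q implies p, 2   [Box-rule on 6 via 0R2]
20. not (q implies p), 2   [neg-and-rule on 18 (branches; this branch)]
21. q, 2   [neg-implies-rule on 20]
22. not p, 2   [neg-implies-rule on 20]
Accessibility: 0R0, 0R1, 0R2, 1R0, 1R1, 2R0, 2R2
Branch closes: q and not q both at 2.
All branches of the negation close; one closing branch shown above.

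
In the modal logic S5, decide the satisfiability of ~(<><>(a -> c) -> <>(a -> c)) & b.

1. ~(<><>(a -> c) -> <>(a -> c)) & b, 0
2. ~(<><>(a -> c) -> <>(a -> c)), 0
3. b, 0
4. <><>(a -> c), 0
5. ~<>(a -> c), 0
6. ~(a -> c), 0
7. a, 0
8. ~c, 0
9. <>(a -> c), 1
10. ~(a -> c), 1
11. a, 1
12. ~c, 1
13. a -> c, 2
14. ~(a -> c), 2
15. a, 2
16. ~c, 2
17. c, 2
Accessibility: 0R0, 0R1, 0R2, 1R0, 1R1, 1R2, 2R0, 2R1, 2R2
Branch closes: c and ~c both at 2.
All branches of the tableau close; one closing branch shown above.

Unsatisfiable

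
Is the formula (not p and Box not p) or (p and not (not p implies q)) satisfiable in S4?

1. (not p and Box not p) or (p and not (not p implies q)), 0
2. not p and Box not p, 0
3. not p, 0
4. Box not p, 0
Accessibility: 0R0

Satisfiable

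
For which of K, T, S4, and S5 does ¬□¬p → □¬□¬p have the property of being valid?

S5

S4-tableau for the negation ¬(¬□¬p → □¬□¬p):
1. ¬(¬□¬p → □¬□¬p), 0
2. ¬□¬p, 0
3. ¬□¬□¬p, 0
4. p, 1
5. □¬p, 2
6. ¬p, 2
Accessibility: 0R0, 0R1, 0R2, 1R1, 2R2
Complete open branch: countermodel on an S4-frame, so not valid in S4, nor in K, T (the same frame is also a K-frame and a T-frame).
S5-tableau for the negation ¬(¬□¬p → □¬□¬p):
1. ¬(¬□¬p → □¬□¬p), 0
2. ¬□¬p, 0
3. ¬□¬□¬p, 0
4. p, 1
5. □¬p, 2
6. ¬p, 0
7. ¬p, 1
Accessibility: 0R0, 0R1, 0R2, 1R0, 1R1, 1R2, 2R0, 2R1, 2R2
Branch closes: p and ¬p both at 1.
Every branch closes (one shown): valid in S5.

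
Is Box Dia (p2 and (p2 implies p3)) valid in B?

Tableau for the negation not Box Dia (p2 and (p2 implies p3)):
1. not Box Dia (p2 and (p2 implies p3)), u
2. not Dia (p2 and (p2 implies p3)), v
3. not (p2 and (p2 implies p3)), u
4. not (p2 and (p2 implies p3)), v
5. not (p2 implies p3), u
6. p2, u
7. not p3, u
8. not (p2 implies p3), v
9. p2, v
10. not p3, v
Accessibility: uRu, uRv, vRu, vRv
The negation has an open branch (countermodel exists).

No, not valid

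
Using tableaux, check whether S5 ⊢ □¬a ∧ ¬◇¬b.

Not valid

Tableau for the negation ¬(□¬a ∧ ¬◇¬b):
1. ¬(□¬a ∧ ¬◇¬b), w0
2. ◇¬b, w0
3. ¬b, w1
Accessibility: w0Rw0, w0Rw1, w1Rw0, w1Rw1
The negation has an open branch (countermodel exists).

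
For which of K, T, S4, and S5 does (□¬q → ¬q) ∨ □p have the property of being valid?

K-tableau for the negation ¬((□¬q → ¬q) ∨ □p):
1. ¬((□¬q → ¬q) ∨ □p), 0
2. ¬(□¬q → ¬q), 0   [¬∨-rule on 1]
3. ¬□p, 0   [¬∨-rule on 1]
4. □¬q, 0   [¬→-rule on 2]
5. q, 0   [¬→-rule on 2]
6. ¬p, 1   [¬□-rule on 3: fresh world 1, 0R1]
7. ¬q, 1   [□-rule on 4 via 0R1]
Accessibility: 0R1
Complete open branch: countermodel on a K-frame, so not valid in K.
T-tableau for the negation ¬((□¬q → ¬q) ∨ □p):
1. ¬((□¬q → ¬q) ∨ □p), 0
2. ¬(□¬q → ¬q), 0   [¬∨-rule on 1]
3. ¬□p, 0   [¬∨-rule on 1]
4. □¬q, 0   [¬→-rule on 2]
5. q, 0   [¬→-rule on 2]
6. ¬q, 0   [□-rule on 4 via 0R0]
Accessibility: 0R0
Branch closes: q and ¬q both at 0.
Every branch closes (one shown): valid in T, hence also in S4, S5 (every theorem of T is a theorem of S4 and S5).

T, S4, S5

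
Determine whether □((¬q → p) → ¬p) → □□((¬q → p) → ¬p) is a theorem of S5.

Tableau for the negation ¬(□((¬q → p) → ¬p) → □□((¬q → p) → ¬p)):
1. ¬(□((¬q → p) → ¬p) → □□((¬q → p) → ¬p)), 0
2. □((¬q → p) → ¬p), 0
3. ¬□□((¬q → p) → ¬p), 0
4. (¬q → p) → ¬p, 0
5. ¬(¬q → p), 0
6. ¬q, 0
7. ¬p, 0
8. ¬□((¬q → p) → ¬p), 1
9. (¬q → p) → ¬p, 1
10. ¬(¬q → p), 1
11. ¬q, 1
12. ¬p, 1
13. ¬((¬q → p) → ¬p), 2
14. ¬q → p, 2
15. p, 2
16. (¬q → p) → ¬p, 2
17. ¬(¬q → p), 2
18. ¬q, 2
19. ¬p, 2
Accessibility: 0R0, 0R1, 0R2, 1R0, 1R1, 1R2, 2R0, 2R1, 2R2
Branch closes: p and ¬p both at 2.
All branches of the negation close; one closing branch shown above.

Yes, valid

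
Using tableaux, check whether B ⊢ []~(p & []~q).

Not valid

Tableau for the negation ~[]~(p & []~q):
1. ~[]~(p & []~q), u
2. p & []~q, v   [~[]-rule on 1: fresh world v, uRv]
3. p, v   [&-rule on 2]
4. []~q, v   [&-rule on 2]
5. ~q, u   [[]-rule on 4 via vRu]
6. ~q, v   [[]-rule on 4 via vRv]
Accessibility: uRu, uRv, vRu, vRv
The negation has an open branch (countermodel exists).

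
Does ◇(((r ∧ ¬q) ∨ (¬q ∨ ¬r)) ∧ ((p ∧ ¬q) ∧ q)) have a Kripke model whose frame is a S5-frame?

No, unsatisfiable

1. ◇(((r ∧ ¬q) ∨ (¬q ∨ ¬r)) ∧ ((p ∧ ¬q) ∧ q)), w0
2. ((r ∧ ¬q) ∨ (¬q ∨ ¬r)) ∧ ((p ∧ ¬q) ∧ q), w1
3. (r ∧ ¬q) ∨ (¬q ∨ ¬r), w1
4. (p ∧ ¬q) ∧ q, w1
5. p ∧ ¬q, w1
6. q, w1
7. p, w1
8. ¬q, w1
Accessibility: w0Rw0, w0Rw1, w1Rw0, w1Rw1
Branch closes: q and ¬q both at w1.
All branches of the tableau close; one closing branch shown above.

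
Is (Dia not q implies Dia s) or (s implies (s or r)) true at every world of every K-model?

Tableau for the negation not ((Dia not q implies Dia s) or (s implies (s or r))):
1. not ((Dia not q implies Dia s) or (s implies (s or r))), w0
2. not (Dia not q implies Dia s), w0
3. not (s implies (s or r)), w0
4. Dia not q, w0
5. not Dia s, w0
6. s, w0
7. not (s or r), w0
8. not s, w0
9. not r, w0
Branch closes: s and not s both at w0.
Every branch of the negation's tableau closes; the branch above is one of them.

Valid in K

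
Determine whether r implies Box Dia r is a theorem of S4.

Invalid (countermodel exists)

Tableau for the negation not (r implies Box Dia r):
1. not (r implies Box Dia r), w0
2. r, w0
3. not Box Dia r, w0
4. not Dia r, w1
5. not r, w1
Accessibility: w0Rw0, w0Rw1, w1Rw1
The negation has an open branch (countermodel exists).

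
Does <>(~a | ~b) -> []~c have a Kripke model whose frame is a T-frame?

1. <>(~a | ~b) -> []~c, u
2. []~c, u
3. ~c, u
Accessibility: uRu

Yes, satisfiable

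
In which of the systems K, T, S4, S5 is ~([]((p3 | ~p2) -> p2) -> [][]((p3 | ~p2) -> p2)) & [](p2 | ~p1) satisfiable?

K, T

S4-tableau for the formula:
1. ~([]((p3 | ~p2) -> p2) -> [][]((p3 | ~p2) -> p2)) & [](p2 | ~p1), w0
2. ~([]((p3 | ~p2) -> p2) -> [][]((p3 | ~p2) -> p2)), w0
3. [](p2 | ~p1), w0
4. []((p3 | ~p2) -> p2), w0
5. ~[][]((p3 | ~p2) -> p2), w0
6. p2 | ~p1, w0
7. (p3 | ~p2) -> p2, w0
8. ~p1, w0
9. ~(p3 | ~p2), w0
10. ~p3, w0
11. p2, w0
12. ~[]((p3 | ~p2) -> p2), w1
13. p2 | ~p1, w1
14. (p3 | ~p2) -> p2, w1
15. ~p1, w1
16. ~(p3 | ~p2), w1
17. ~p3, w1
18. p2, w1
19. ~((p3 | ~p2) -> p2), w2
20. p3 | ~p2, w2
21. ~p2, w2
22. p2 | ~p1, w2
23. (p3 | ~p2) -> p2, w2
24. ~p1, w2
25. ~(p3 | ~p2), w2
26. ~p3, w2
27. p2, w2
Accessibility: w0Rw0, w0Rw1, w0Rw2, w1Rw1, w1Rw2, w2Rw2
Branch closes: p2 and ~p2 both at w2.
Every branch closes (one shown): unsatisfiable in S4, hence also in S5 (every S5-frame is an S4-frame).
T-tableau for the formula:
1. ~([]((p3 | ~p2) -> p2) -> [][]((p3 | ~p2) -> p2)) & [](p2 | ~p1), w0
2. ~([]((p3 | ~p2) -> p2) -> [][]((p3 | ~p2) -> p2)), w0
3. [](p2 | ~p1), w0
4. []((p3 | ~p2) -> p2), w0
5. ~[][]((p3 | ~p2) -> p2), w0
6. p2 | ~p1, w0
7. (p3 | ~p2) -> p2, w0
8. ~p1, w0
9. p2, w0
10. ~[]((p3 | ~p2) -> p2), w1
11. p2 | ~p1, w1
12. (p3 | ~p2) -> p2, w1
13. ~p1, w1
14. p2, w1
15. ~((p3 | ~p2) -> p2), w2
16. p3 | ~p2, w2
17. ~p2, w2
Accessibility: w0Rw0, w0Rw1, w1Rw1, w1Rw2, w2Rw2
Complete open branch: satisfiable in T, hence also in K (this T-model is also a K-model).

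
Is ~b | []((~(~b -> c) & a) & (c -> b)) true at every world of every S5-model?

Tableau for the negation ~(~b | []((~(~b -> c) & a) & (c -> b))):
1. ~(~b | []((~(~b -> c) & a) & (c -> b))), w0
2. b, w0
3. ~[]((~(~b -> c) & a) & (c -> b)), w0
4. ~((~(~b -> c) & a) & (c -> b)), w1
5. ~(c -> b), w1
6. c, w1
7. ~b, w1
Accessibility: w0Rw0, w0Rw1, w1Rw0, w1Rw1
The negation has an open branch (countermodel exists).

Not valid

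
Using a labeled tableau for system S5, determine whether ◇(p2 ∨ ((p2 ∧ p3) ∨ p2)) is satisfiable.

1. ◇(p2 ∨ ((p2 ∧ p3) ∨ p2)), 0
2. p2 ∨ ((p2 ∧ p3) ∨ p2), 1
3. (p2 ∧ p3) ∨ p2, 1
4. p2, 1
Accessibility: 0R0, 0R1, 1R0, 1R1

Satisfiable (open branch found)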